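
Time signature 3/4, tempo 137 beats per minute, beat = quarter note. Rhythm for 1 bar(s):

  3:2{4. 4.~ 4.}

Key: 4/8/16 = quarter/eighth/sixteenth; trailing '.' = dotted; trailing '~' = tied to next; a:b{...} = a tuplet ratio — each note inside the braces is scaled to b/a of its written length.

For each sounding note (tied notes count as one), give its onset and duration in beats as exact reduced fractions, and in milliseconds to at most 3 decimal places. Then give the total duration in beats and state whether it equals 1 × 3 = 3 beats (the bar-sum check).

1) 0.0ms=0b +437.956ms=1b
2) 437.956ms=1b +875.912ms=2b
Σ=3b of 3 (137bpm 3/4) — PASS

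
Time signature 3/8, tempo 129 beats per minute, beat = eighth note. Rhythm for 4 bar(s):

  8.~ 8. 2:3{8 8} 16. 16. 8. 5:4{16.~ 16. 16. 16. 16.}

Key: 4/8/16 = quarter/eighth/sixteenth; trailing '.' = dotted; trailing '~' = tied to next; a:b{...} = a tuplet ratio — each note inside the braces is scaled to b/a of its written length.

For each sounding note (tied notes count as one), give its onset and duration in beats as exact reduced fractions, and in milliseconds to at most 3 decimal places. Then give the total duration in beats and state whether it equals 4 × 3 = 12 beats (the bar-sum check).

1) 0.0ms=0b +1395.349ms=3b
2) 1395.349ms=3b +697.674ms=3/2b
3) 2093.023ms=9/2b +697.674ms=3/2b
4) 2790.698ms=6b +348.837ms=3/4b
5) 3139.535ms=27/4b +348.837ms=3/4b
6) 3488.372ms=15/2b +697.674ms=3/2b
7) 4186.047ms=9b +558.14ms=6/5b
8) 4744.186ms=51/5b +279.07ms=3/5b
9) 5023.256ms=54/5b +279.07ms=3/5b
10) 5302.326ms=57/5b +279.07ms=3/5b
Σ=12b of 12 (129bpm 3/8) — PASS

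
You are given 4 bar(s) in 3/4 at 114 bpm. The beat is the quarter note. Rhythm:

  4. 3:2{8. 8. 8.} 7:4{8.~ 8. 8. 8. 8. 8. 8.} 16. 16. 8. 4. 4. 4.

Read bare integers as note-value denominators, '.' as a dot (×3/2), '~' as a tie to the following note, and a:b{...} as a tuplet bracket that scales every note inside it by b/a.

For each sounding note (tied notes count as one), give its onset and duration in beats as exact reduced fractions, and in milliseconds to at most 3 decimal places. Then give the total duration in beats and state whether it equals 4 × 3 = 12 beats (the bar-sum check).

1) 0.0ms=0b +789.474ms=3/2b
2) 789.474ms=3/2b +263.158ms=1/2b
3) 1052.632ms=2b +263.158ms=1/2b
4) 1315.789ms=5/2b +263.158ms=1/2b
5) 1578.947ms=3b +451.128ms=6/7b
6) 2030.075ms=27/7b +225.564ms=3/7b
7) 2255.639ms=30/7b +225.564ms=3/7b
8) 2481.203ms=33/7b +225.564ms=3/7b
9) 2706.767ms=36/7b +225.564ms=3/7b
10) 2932.331ms=39/7b +225.564ms=3/7b
11) 3157.895ms=6b +197.368ms=3/8b
12) 3355.263ms=51/8b +197.368ms=3/8b
13) 3552.632ms=27/4b +394.737ms=3/4b
14) 3947.368ms=15/2b +789.474ms=3/2b
15) 4736.842ms=9b +789.474ms=3/2b
16) 5526.316ms=21/2b +789.474ms=3/2b
Σ=12b of 12 (114bpm 3/4) — PASS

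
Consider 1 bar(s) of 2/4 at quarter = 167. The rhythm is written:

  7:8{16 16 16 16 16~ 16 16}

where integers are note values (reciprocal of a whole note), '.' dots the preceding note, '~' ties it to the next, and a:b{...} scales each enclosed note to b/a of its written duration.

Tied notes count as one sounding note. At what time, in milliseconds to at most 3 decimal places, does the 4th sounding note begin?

note 4 onset = 6/7b = 307.956ms

1. 0.0ms @ 0 + 102.652ms (2/7)
2. 102.652ms @ 2/7 + 102.652ms (2/7)
3. 205.304ms @ 4/7 + 102.652ms (2/7)
4. 307.956ms @ 6/7 + 102.652ms (2/7)
5. 410.607ms @ 8/7 + 205.304ms (4/7)
6. 615.911ms @ 12/7 + 102.652ms (2/7)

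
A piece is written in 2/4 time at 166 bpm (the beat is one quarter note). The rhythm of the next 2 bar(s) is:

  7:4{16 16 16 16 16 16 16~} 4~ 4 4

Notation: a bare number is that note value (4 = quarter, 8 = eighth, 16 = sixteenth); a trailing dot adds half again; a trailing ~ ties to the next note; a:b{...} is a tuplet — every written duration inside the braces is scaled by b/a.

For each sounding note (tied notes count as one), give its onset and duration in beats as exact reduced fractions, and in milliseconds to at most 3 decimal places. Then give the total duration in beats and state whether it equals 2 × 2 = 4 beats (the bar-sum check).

1) 0.0ms=0b +51.635ms=1/7b
2) 51.635ms=1/7b +51.635ms=1/7b
3) 103.27ms=2/7b +51.635ms=1/7b
4) 154.905ms=3/7b +51.635ms=1/7b
5) 206.54ms=4/7b +51.635ms=1/7b
6) 258.176ms=5/7b +51.635ms=1/7b
7) 309.811ms=6/7b +774.527ms=15/7b
8) 1084.337ms=3b +361.446ms=1b
Σ=4b of 4 (166bpm 2/4) — PASS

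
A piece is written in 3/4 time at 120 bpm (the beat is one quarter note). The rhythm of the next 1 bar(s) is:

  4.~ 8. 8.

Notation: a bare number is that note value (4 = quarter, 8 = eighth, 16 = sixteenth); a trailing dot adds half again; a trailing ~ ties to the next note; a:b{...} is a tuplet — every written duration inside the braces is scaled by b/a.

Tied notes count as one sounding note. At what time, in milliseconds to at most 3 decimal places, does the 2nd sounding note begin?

note 2 onset = 9/4b = 1125.0ms

1. 0.0ms @ 0 + 1125.0ms (9/4)
2. 1125.0ms @ 9/4 + 375.0ms (3/4)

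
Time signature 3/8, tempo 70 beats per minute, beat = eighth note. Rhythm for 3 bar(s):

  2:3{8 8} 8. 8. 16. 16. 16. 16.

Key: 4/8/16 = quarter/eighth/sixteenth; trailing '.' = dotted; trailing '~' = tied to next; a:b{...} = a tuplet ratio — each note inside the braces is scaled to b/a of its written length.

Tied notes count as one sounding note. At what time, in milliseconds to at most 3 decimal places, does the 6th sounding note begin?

1. 0.0ms @ 0 + 1285.714ms (3/2)
2. 1285.714ms @ 3/2 + 1285.714ms (3/2)
3. 2571.429ms @ 3 + 1285.714ms (3/2)
4. 3857.143ms @ 9/2 + 1285.714ms (3/2)
5. 5142.857ms @ 6 + 642.857ms (3/4)
6. 5785.714ms @ 27/4 + 642.857ms (3/4)
7. 6428.571ms @ 15/2 + 642.857ms (3/4)
8. 7071.429ms @ 33/4 + 642.857ms (3/4)

note 6 onset = 27/4b = 5785.714ms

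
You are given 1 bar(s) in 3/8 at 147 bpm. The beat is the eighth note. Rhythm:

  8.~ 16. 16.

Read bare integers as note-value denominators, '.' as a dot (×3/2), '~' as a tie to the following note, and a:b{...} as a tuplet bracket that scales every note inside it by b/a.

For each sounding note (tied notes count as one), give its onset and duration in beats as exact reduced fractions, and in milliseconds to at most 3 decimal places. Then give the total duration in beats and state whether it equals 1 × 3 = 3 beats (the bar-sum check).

1) 0.0ms=0b +918.367ms=9/4b
2) 918.367ms=9/4b +306.122ms=3/4b
Σ=3b of 3 (147bpm 3/8) — PASS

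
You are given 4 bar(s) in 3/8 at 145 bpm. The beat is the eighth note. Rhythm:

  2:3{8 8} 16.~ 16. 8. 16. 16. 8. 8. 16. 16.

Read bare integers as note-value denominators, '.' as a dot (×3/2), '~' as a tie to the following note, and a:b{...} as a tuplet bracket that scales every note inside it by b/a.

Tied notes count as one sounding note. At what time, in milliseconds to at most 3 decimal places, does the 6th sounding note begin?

1. 0.0ms @ 0 + 620.69ms (3/2)
2. 620.69ms @ 3/2 + 620.69ms (3/2)
3. 1241.379ms @ 3 + 620.69ms (3/2)
4. 1862.069ms @ 9/2 + 620.69ms (3/2)
5. 2482.759ms @ 6 + 310.345ms (3/4)
6. 2793.103ms @ 27/4 + 310.345ms (3/4)
7. 3103.448ms @ 15/2 + 620.69ms (3/2)
8. 3724.138ms @ 9 + 620.69ms (3/2)
9. 4344.828ms @ 21/2 + 310.345ms (3/4)
10. 4655.172ms @ 45/4 + 310.345ms (3/4)

note 6 onset = 27/4b = 2793.103ms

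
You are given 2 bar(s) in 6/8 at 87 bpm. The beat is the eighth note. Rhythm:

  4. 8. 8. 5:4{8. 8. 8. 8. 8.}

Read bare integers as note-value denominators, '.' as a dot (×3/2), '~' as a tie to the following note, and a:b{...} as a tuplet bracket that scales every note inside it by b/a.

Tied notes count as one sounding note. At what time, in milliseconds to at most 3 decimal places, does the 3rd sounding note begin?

note 3 onset = 9/2b = 3103.448ms

1. 0.0ms @ 0 + 2068.966ms (3)
2. 2068.966ms @ 3 + 1034.483ms (3/2)
3. 3103.448ms @ 9/2 + 1034.483ms (3/2)
4. 4137.931ms @ 6 + 827.586ms (6/5)
5. 4965.517ms @ 36/5 + 827.586ms (6/5)
6. 5793.103ms @ 42/5 + 827.586ms (6/5)
7. 6620.69ms @ 48/5 + 827.586ms (6/5)
8. 7448.276ms @ 54/5 + 827.586ms (6/5)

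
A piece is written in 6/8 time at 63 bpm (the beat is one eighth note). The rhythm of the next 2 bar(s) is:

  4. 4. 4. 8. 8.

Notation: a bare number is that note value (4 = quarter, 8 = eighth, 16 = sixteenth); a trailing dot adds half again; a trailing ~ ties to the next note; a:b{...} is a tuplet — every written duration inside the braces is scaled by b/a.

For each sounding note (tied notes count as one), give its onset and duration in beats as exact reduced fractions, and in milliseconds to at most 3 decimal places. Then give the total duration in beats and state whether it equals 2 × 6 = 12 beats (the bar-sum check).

1) 0.0ms=0b +2857.143ms=3b
2) 2857.143ms=3b +2857.143ms=3b
3) 5714.286ms=6b +2857.143ms=3b
4) 8571.429ms=9b +1428.571ms=3/2b
5) 10000.0ms=21/2b +1428.571ms=3/2b
Σ=12b of 12 (63bpm 6/8) — PASS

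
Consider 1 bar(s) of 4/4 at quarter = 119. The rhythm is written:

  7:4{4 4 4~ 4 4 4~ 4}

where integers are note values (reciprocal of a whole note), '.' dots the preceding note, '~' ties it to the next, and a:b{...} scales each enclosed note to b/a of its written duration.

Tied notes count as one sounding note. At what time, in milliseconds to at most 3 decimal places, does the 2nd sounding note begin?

note 2 onset = 4/7b = 288.115ms

1. 0.0ms @ 0 + 288.115ms (4/7)
2. 288.115ms @ 4/7 + 288.115ms (4/7)
3. 576.23ms @ 8/7 + 576.23ms (8/7)
4. 1152.461ms @ 16/7 + 288.115ms (4/7)
5. 1440.576ms @ 20/7 + 576.23ms (8/7)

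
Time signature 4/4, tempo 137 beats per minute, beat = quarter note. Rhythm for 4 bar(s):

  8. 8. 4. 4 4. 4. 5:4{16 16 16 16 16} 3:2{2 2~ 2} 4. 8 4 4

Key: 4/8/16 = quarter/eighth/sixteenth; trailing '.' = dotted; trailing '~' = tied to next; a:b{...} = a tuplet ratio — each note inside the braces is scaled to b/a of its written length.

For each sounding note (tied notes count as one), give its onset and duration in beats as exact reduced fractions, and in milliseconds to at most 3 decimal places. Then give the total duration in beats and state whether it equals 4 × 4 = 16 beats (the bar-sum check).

1) 0.0ms=0b +328.467ms=3/4b
2) 328.467ms=3/4b +328.467ms=3/4b
3) 656.934ms=3/2b +656.934ms=3/2b
4) 1313.869ms=3b +437.956ms=1b
5) 1751.825ms=4b +656.934ms=3/2b
6) 2408.759ms=11/2b +656.934ms=3/2b
7) 3065.693ms=7b +87.591ms=1/5b
8) 3153.285ms=36/5b +87.591ms=1/5b
9) 3240.876ms=37/5b +87.591ms=1/5b
10) 3328.467ms=38/5b +87.591ms=1/5b
11) 3416.058ms=39/5b +87.591ms=1/5b
12) 3503.65ms=8b +583.942ms=4/3b
13) 4087.591ms=28/3b +1167.883ms=8/3b
14) 5255.474ms=12b +656.934ms=3/2b
15) 5912.409ms=27/2b +218.978ms=1/2b
16) 6131.387ms=14b +437.956ms=1b
17) 6569.343ms=15b +437.956ms=1b
Σ=16b of 16 (137bpm 4/4) — PASS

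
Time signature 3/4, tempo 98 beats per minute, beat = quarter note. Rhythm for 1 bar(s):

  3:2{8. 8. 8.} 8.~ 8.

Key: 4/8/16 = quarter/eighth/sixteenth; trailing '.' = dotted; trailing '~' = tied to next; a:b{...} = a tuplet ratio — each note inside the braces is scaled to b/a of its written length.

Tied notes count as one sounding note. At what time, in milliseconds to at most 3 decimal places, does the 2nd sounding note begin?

note 2 onset = 1/2b = 306.122ms

1. 0.0ms @ 0 + 306.122ms (1/2)
2. 306.122ms @ 1/2 + 306.122ms (1/2)
3. 612.245ms @ 1 + 306.122ms (1/2)
4. 918.367ms @ 3/2 + 918.367ms (3/2)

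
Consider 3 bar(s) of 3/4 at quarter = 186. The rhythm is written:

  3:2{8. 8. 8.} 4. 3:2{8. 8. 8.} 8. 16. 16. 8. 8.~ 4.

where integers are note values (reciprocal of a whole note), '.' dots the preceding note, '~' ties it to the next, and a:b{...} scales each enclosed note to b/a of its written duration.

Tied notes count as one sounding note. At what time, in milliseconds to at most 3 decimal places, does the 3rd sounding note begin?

note 3 onset = 1b = 322.581ms

1. 0.0ms @ 0 + 161.29ms (1/2)
2. 161.29ms @ 1/2 + 161.29ms (1/2)
3. 322.581ms @ 1 + 161.29ms (1/2)
4. 483.871ms @ 3/2 + 483.871ms (3/2)
5. 967.742ms @ 3 + 161.29ms (1/2)
6. 1129.032ms @ 7/2 + 161.29ms (1/2)
7. 1290.323ms @ 4 + 161.29ms (1/2)
8. 1451.613ms @ 9/2 + 241.935ms (3/4)
9. 1693.548ms @ 21/4 + 120.968ms (3/8)
10. 1814.516ms @ 45/8 + 120.968ms (3/8)
11. 1935.484ms @ 6 + 241.935ms (3/4)
12. 2177.419ms @ 27/4 + 725.806ms (9/4)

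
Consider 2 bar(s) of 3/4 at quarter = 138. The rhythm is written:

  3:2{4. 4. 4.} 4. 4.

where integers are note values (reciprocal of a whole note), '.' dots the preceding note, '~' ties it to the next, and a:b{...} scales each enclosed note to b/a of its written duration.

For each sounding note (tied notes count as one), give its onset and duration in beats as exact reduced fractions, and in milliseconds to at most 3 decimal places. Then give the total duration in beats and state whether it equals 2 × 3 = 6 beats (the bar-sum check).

1) 0.0ms=0b +434.783ms=1b
2) 434.783ms=1b +434.783ms=1b
3) 869.565ms=2b +434.783ms=1b
4) 1304.348ms=3b +652.174ms=3/2b
5) 1956.522ms=9/2b +652.174ms=3/2b
Σ=6b of 6 (138bpm 3/4) — PASS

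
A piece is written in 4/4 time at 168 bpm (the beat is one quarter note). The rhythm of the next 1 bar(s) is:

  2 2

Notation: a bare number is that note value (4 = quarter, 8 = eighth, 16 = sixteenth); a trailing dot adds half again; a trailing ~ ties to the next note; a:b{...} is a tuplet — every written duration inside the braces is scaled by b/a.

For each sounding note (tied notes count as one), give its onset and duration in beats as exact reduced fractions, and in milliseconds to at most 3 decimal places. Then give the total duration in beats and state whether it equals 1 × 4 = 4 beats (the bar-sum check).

1) 0.0ms=0b +714.286ms=2b
2) 714.286ms=2b +714.286ms=2b
Σ=4b of 4 (168bpm 4/4) — PASS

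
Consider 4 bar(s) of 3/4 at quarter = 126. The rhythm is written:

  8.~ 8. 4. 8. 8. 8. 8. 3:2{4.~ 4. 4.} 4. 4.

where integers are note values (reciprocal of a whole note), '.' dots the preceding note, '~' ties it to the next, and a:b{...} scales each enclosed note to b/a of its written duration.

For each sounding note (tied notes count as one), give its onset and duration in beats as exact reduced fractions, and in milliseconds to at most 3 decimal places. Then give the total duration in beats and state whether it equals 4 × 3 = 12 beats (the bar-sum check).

1) 0.0ms=0b +714.286ms=3/2b
2) 714.286ms=3/2b +714.286ms=3/2b
3) 1428.571ms=3b +357.143ms=3/4b
4) 1785.714ms=15/4b +357.143ms=3/4b
5) 2142.857ms=9/2b +357.143ms=3/4b
6) 2500.0ms=21/4b +357.143ms=3/4b
7) 2857.143ms=6b +952.381ms=2b
8) 3809.524ms=8b +476.19ms=1b
9) 4285.714ms=9b +714.286ms=3/2b
10) 5000.0ms=21/2b +714.286ms=3/2b
Σ=12b of 12 (126bpm 3/4) — PASS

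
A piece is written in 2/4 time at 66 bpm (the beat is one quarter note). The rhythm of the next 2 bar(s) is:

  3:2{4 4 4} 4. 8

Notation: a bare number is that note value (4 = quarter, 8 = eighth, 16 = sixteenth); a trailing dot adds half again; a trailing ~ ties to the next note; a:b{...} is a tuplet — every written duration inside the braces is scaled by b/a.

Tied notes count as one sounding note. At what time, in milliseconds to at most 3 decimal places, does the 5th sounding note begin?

note 5 onset = 7/2b = 3181.818ms

1. 0.0ms @ 0 + 606.061ms (2/3)
2. 606.061ms @ 2/3 + 606.061ms (2/3)
3. 1212.121ms @ 4/3 + 606.061ms (2/3)
4. 1818.182ms @ 2 + 1363.636ms (3/2)
5. 3181.818ms @ 7/2 + 454.545ms (1/2)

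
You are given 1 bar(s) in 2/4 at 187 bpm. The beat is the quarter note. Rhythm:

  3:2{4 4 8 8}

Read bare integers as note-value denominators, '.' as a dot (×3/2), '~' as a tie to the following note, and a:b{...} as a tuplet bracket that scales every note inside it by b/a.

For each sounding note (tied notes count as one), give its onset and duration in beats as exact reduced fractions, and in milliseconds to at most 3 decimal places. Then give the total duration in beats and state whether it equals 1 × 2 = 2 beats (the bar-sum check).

1) 0.0ms=0b +213.904ms=2/3b
2) 213.904ms=2/3b +213.904ms=2/3b
3) 427.807ms=4/3b +106.952ms=1/3b
4) 534.759ms=5/3b +106.952ms=1/3b
Σ=2b of 2 (187bpm 2/4) — PASS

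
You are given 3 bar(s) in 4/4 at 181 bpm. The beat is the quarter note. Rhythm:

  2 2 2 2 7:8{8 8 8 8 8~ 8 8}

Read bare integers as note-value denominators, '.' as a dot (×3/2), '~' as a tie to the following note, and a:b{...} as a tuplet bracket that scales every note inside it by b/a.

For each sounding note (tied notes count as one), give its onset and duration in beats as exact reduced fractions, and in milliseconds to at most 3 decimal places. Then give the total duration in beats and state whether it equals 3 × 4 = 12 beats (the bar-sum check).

1) 0.0ms=0b +662.983ms=2b
2) 662.983ms=2b +662.983ms=2b
3) 1325.967ms=4b +662.983ms=2b
4) 1988.95ms=6b +662.983ms=2b
5) 2651.934ms=8b +189.424ms=4/7b
6) 2841.358ms=60/7b +189.424ms=4/7b
7) 3030.781ms=64/7b +189.424ms=4/7b
8) 3220.205ms=68/7b +189.424ms=4/7b
9) 3409.629ms=72/7b +378.848ms=8/7b
10) 3788.477ms=80/7b +189.424ms=4/7b
Σ=12b of 12 (181bpm 4/4) — PASS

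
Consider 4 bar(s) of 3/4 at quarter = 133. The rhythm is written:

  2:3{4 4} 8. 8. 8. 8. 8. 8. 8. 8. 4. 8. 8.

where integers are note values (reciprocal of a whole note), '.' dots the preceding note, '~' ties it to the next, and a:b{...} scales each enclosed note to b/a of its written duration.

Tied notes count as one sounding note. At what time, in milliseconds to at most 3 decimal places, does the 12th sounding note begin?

note 12 onset = 21/2b = 4736.842ms

1. 0.0ms @ 0 + 676.692ms (3/2)
2. 676.692ms @ 3/2 + 676.692ms (3/2)
3. 1353.383ms @ 3 + 338.346ms (3/4)
4. 1691.729ms @ 15/4 + 338.346ms (3/4)
5. 2030.075ms @ 9/2 + 338.346ms (3/4)
6. 2368.421ms @ 21/4 + 338.346ms (3/4)
7. 2706.767ms @ 6 + 338.346ms (3/4)
8. 3045.113ms @ 27/4 + 338.346ms (3/4)
9. 3383.459ms @ 15/2 + 338.346ms (3/4)
10. 3721.805ms @ 33/4 + 338.346ms (3/4)
11. 4060.15ms @ 9 + 676.692ms (3/2)
12. 4736.842ms @ 21/2 + 338.346ms (3/4)
13. 5075.188ms @ 45/4 + 338.346ms (3/4)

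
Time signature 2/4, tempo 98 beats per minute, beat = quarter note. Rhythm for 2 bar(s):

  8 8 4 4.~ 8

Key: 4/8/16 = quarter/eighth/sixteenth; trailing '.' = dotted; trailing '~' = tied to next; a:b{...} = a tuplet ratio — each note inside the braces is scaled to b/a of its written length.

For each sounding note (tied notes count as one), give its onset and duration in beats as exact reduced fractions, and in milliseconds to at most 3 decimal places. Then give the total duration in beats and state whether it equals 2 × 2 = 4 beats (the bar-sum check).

1) 0.0ms=0b +306.122ms=1/2b
2) 306.122ms=1/2b +306.122ms=1/2b
3) 612.245ms=1b +612.245ms=1b
4) 1224.49ms=2b +1224.49ms=2b
Σ=4b of 4 (98bpm 2/4) — PASS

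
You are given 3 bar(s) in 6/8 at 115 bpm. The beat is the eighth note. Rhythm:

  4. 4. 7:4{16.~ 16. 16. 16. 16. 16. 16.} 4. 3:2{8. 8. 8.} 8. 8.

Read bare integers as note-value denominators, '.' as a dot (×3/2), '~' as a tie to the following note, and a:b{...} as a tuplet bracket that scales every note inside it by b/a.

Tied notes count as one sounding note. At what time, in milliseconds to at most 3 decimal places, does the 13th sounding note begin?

1. 0.0ms @ 0 + 1565.217ms (3)
2. 1565.217ms @ 3 + 1565.217ms (3)
3. 3130.435ms @ 6 + 447.205ms (6/7)
4. 3577.64ms @ 48/7 + 223.602ms (3/7)
5. 3801.242ms @ 51/7 + 223.602ms (3/7)
6. 4024.845ms @ 54/7 + 223.602ms (3/7)
7. 4248.447ms @ 57/7 + 223.602ms (3/7)
8. 4472.05ms @ 60/7 + 223.602ms (3/7)
9. 4695.652ms @ 9 + 1565.217ms (3)
10. 6260.87ms @ 12 + 521.739ms (1)
11. 6782.609ms @ 13 + 521.739ms (1)
12. 7304.348ms @ 14 + 521.739ms (1)
13. 7826.087ms @ 15 + 782.609ms (3/2)
14. 8608.696ms @ 33/2 + 782.609ms (3/2)

note 13 onset = 15b = 7826.087ms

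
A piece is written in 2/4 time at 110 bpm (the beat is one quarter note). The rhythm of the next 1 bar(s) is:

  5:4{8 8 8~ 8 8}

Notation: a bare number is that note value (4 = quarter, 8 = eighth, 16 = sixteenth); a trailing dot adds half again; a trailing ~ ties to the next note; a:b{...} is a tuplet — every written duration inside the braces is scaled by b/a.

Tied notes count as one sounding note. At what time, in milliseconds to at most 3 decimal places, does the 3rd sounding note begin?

note 3 onset = 4/5b = 436.364ms

1. 0.0ms @ 0 + 218.182ms (2/5)
2. 218.182ms @ 2/5 + 218.182ms (2/5)
3. 436.364ms @ 4/5 + 436.364ms (4/5)
4. 872.727ms @ 8/5 + 218.182ms (2/5)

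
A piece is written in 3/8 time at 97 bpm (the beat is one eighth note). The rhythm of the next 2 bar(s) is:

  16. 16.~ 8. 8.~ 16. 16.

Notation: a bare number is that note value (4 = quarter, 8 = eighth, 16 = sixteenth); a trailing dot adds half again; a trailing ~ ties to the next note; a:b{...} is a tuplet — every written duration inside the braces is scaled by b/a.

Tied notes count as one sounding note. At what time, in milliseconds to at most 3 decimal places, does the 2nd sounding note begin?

note 2 onset = 3/4b = 463.918ms

1. 0.0ms @ 0 + 463.918ms (3/4)
2. 463.918ms @ 3/4 + 1391.753ms (9/4)
3. 1855.67ms @ 3 + 1391.753ms (9/4)
4. 3247.423ms @ 21/4 + 463.918ms (3/4)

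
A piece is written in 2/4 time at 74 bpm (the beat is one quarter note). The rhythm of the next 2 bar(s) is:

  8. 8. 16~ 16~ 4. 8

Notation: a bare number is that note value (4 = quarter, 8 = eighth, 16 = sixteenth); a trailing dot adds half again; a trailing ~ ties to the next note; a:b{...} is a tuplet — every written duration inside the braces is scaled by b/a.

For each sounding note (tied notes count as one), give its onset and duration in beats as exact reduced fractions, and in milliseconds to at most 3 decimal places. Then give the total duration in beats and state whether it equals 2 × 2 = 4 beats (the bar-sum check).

1) 0.0ms=0b +608.108ms=3/4b
2) 608.108ms=3/4b +608.108ms=3/4b
3) 1216.216ms=3/2b +1621.622ms=2b
4) 2837.838ms=7/2b +405.405ms=1/2b
Σ=4b of 4 (74bpm 2/4) — PASS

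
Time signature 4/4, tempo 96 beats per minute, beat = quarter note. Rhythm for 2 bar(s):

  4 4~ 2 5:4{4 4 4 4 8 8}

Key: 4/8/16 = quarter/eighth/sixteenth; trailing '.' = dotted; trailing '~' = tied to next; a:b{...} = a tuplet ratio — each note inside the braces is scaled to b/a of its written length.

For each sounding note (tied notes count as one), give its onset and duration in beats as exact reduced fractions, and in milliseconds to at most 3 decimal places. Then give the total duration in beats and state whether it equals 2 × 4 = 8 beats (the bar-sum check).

1) 0.0ms=0b +625.0ms=1b
2) 625.0ms=1b +1875.0ms=3b
3) 2500.0ms=4b +500.0ms=4/5b
4) 3000.0ms=24/5b +500.0ms=4/5b
5) 3500.0ms=28/5b +500.0ms=4/5b
6) 4000.0ms=32/5b +500.0ms=4/5b
7) 4500.0ms=36/5b +250.0ms=2/5b
8) 4750.0ms=38/5b +250.0ms=2/5b
Σ=8b of 8 (96bpm 4/4) — PASS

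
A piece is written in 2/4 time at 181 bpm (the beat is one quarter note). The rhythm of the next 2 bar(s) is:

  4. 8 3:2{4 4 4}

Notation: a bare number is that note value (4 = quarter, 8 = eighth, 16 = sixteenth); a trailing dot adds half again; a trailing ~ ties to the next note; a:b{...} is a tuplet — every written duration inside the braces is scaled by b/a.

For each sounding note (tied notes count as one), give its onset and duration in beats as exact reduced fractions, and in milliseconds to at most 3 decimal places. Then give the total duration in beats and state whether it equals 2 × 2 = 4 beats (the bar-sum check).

1) 0.0ms=0b +497.238ms=3/2b
2) 497.238ms=3/2b +165.746ms=1/2b
3) 662.983ms=2b +220.994ms=2/3b
4) 883.978ms=8/3b +220.994ms=2/3b
5) 1104.972ms=10/3b +220.994ms=2/3b
Σ=4b of 4 (181bpm 2/4) — PASS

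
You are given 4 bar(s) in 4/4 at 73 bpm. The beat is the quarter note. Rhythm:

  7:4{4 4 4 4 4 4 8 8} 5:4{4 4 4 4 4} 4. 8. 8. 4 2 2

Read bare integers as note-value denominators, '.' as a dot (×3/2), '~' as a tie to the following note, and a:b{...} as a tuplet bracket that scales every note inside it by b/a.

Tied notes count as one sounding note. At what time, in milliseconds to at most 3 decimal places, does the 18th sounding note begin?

1. 0.0ms @ 0 + 469.667ms (4/7)
2. 469.667ms @ 4/7 + 469.667ms (4/7)
3. 939.335ms @ 8/7 + 469.667ms (4/7)
4. 1409.002ms @ 12/7 + 469.667ms (4/7)
5. 1878.669ms @ 16/7 + 469.667ms (4/7)
6. 2348.337ms @ 20/7 + 469.667ms (4/7)
7. 2818.004ms @ 24/7 + 234.834ms (2/7)
8. 3052.838ms @ 26/7 + 234.834ms (2/7)
9. 3287.671ms @ 4 + 657.534ms (4/5)
10. 3945.205ms @ 24/5 + 657.534ms (4/5)
11. 4602.74ms @ 28/5 + 657.534ms (4/5)
12. 5260.274ms @ 32/5 + 657.534ms (4/5)
13. 5917.808ms @ 36/5 + 657.534ms (4/5)
14. 6575.342ms @ 8 + 1232.877ms (3/2)
15. 7808.219ms @ 19/2 + 616.438ms (3/4)
16. 8424.658ms @ 41/4 + 616.438ms (3/4)
17. 9041.096ms @ 11 + 821.918ms (1)
18. 9863.014ms @ 12 + 1643.836ms (2)
19. 11506.849ms @ 14 + 1643.836ms (2)

note 18 onset = 12b = 9863.014ms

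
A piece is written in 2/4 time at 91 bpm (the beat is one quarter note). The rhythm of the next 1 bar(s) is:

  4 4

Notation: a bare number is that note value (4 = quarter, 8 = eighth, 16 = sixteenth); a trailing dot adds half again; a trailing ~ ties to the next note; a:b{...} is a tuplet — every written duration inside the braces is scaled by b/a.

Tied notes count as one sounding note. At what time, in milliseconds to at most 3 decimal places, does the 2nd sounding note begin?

1. 0.0ms @ 0 + 659.341ms (1)
2. 659.341ms @ 1 + 659.341ms (1)

note 2 onset = 1b = 659.341ms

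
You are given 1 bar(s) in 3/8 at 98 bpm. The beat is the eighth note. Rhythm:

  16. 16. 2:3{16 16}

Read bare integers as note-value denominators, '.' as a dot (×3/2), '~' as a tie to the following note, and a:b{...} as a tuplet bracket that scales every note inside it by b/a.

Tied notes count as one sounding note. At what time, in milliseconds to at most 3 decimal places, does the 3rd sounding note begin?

1. 0.0ms @ 0 + 459.184ms (3/4)
2. 459.184ms @ 3/4 + 459.184ms (3/4)
3. 918.367ms @ 3/2 + 459.184ms (3/4)
4. 1377.551ms @ 9/4 + 459.184ms (3/4)

note 3 onset = 3/2b = 918.367ms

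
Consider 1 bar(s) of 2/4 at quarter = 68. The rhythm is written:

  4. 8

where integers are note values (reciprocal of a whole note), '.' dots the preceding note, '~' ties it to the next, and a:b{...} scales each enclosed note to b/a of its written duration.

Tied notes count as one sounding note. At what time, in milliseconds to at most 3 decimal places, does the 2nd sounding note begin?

1. 0.0ms @ 0 + 1323.529ms (3/2)
2. 1323.529ms @ 3/2 + 441.176ms (1/2)

note 2 onset = 3/2b = 1323.529ms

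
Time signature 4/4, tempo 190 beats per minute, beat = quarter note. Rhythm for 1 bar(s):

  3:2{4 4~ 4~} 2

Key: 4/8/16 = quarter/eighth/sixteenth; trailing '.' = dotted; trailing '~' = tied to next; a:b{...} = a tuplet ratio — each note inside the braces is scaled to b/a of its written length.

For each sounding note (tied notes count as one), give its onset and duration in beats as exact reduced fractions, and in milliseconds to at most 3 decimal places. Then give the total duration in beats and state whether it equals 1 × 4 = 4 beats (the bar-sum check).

1) 0.0ms=0b +210.526ms=2/3b
2) 210.526ms=2/3b +1052.632ms=10/3b
Σ=4b of 4 (190bpm 4/4) — PASS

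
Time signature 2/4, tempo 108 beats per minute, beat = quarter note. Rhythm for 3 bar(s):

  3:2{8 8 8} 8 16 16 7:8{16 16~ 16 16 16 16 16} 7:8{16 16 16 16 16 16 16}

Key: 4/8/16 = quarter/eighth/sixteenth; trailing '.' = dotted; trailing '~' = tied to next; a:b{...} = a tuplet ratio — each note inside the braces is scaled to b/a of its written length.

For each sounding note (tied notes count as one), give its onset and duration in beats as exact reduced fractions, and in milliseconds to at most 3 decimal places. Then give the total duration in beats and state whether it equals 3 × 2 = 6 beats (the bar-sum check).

1) 0.0ms=0b +185.185ms=1/3b
2) 185.185ms=1/3b +185.185ms=1/3b
3) 370.37ms=2/3b +185.185ms=1/3b
4) 555.556ms=1b +277.778ms=1/2b
5) 833.333ms=3/2b +138.889ms=1/4b
6) 972.222ms=7/4b +138.889ms=1/4b
7) 1111.111ms=2b +158.73ms=2/7b
8) 1269.841ms=16/7b +317.46ms=4/7b
9) 1587.302ms=20/7b +158.73ms=2/7b
10) 1746.032ms=22/7b +158.73ms=2/7b
11) 1904.762ms=24/7b +158.73ms=2/7b
12) 2063.492ms=26/7b +158.73ms=2/7b
13) 2222.222ms=4b +158.73ms=2/7b
14) 2380.952ms=30/7b +158.73ms=2/7b
15) 2539.683ms=32/7b +158.73ms=2/7b
16) 2698.413ms=34/7b +158.73ms=2/7b
17) 2857.143ms=36/7b +158.73ms=2/7b
18) 3015.873ms=38/7b +158.73ms=2/7b
19) 3174.603ms=40/7b +158.73ms=2/7b
Σ=6b of 6 (108bpm 2/4) — PASS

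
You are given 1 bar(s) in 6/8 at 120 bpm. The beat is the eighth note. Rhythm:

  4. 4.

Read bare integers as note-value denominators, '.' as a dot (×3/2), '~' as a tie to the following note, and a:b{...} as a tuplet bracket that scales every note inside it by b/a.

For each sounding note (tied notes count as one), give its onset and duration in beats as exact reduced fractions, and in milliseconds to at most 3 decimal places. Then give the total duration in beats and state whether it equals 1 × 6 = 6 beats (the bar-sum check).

1) 0.0ms=0b +1500.0ms=3b
2) 1500.0ms=3b +1500.0ms=3b
Σ=6b of 6 (120bpm 6/8) — PASS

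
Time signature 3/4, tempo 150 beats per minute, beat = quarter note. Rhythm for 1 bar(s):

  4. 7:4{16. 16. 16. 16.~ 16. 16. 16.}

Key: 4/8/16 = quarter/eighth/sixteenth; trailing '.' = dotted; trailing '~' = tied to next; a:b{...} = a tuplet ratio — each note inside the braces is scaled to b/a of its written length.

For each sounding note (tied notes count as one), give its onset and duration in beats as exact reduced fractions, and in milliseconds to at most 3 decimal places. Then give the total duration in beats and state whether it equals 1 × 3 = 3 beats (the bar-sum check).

1) 0.0ms=0b +600.0ms=3/2b
2) 600.0ms=3/2b +85.714ms=3/14b
3) 685.714ms=12/7b +85.714ms=3/14b
4) 771.429ms=27/14b +85.714ms=3/14b
5) 857.143ms=15/7b +171.429ms=3/7b
6) 1028.571ms=18/7b +85.714ms=3/14b
7) 1114.286ms=39/14b +85.714ms=3/14b
Σ=3b of 3 (150bpm 3/4) — PASS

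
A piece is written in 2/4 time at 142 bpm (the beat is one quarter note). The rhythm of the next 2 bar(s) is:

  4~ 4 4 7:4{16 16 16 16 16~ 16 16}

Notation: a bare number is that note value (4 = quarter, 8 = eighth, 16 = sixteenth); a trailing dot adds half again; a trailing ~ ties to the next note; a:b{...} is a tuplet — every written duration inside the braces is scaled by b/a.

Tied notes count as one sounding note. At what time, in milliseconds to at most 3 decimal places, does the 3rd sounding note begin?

note 3 onset = 3b = 1267.606ms

1. 0.0ms @ 0 + 845.07ms (2)
2. 845.07ms @ 2 + 422.535ms (1)
3. 1267.606ms @ 3 + 60.362ms (1/7)
4. 1327.968ms @ 22/7 + 60.362ms (1/7)
5. 1388.33ms @ 23/7 + 60.362ms (1/7)
6. 1448.692ms @ 24/7 + 60.362ms (1/7)
7. 1509.054ms @ 25/7 + 120.724ms (2/7)
8. 1629.779ms @ 27/7 + 60.362ms (1/7)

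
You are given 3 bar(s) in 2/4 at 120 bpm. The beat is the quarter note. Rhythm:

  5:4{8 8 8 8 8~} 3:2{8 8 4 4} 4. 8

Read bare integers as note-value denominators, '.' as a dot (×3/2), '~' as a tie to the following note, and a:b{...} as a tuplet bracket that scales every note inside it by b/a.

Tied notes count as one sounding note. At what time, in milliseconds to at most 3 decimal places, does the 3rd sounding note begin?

1. 0.0ms @ 0 + 200.0ms (2/5)
2. 200.0ms @ 2/5 + 200.0ms (2/5)
3. 400.0ms @ 4/5 + 200.0ms (2/5)
4. 600.0ms @ 6/5 + 200.0ms (2/5)
5. 800.0ms @ 8/5 + 366.667ms (11/15)
6. 1166.667ms @ 7/3 + 166.667ms (1/3)
7. 1333.333ms @ 8/3 + 333.333ms (2/3)
8. 1666.667ms @ 10/3 + 333.333ms (2/3)
9. 2000.0ms @ 4 + 750.0ms (3/2)
10. 2750.0ms @ 11/2 + 250.0ms (1/2)

note 3 onset = 4/5b = 400.0ms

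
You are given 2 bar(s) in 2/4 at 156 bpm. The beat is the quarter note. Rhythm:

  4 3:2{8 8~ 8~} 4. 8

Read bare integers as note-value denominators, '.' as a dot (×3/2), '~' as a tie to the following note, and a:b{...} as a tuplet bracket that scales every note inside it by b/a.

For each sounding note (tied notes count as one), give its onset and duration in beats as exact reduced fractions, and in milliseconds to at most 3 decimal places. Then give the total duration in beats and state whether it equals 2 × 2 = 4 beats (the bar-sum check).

1) 0.0ms=0b +384.615ms=1b
2) 384.615ms=1b +128.205ms=1/3b
3) 512.821ms=4/3b +833.333ms=13/6b
4) 1346.154ms=7/2b +192.308ms=1/2b
Σ=4b of 4 (156bpm 2/4) — PASS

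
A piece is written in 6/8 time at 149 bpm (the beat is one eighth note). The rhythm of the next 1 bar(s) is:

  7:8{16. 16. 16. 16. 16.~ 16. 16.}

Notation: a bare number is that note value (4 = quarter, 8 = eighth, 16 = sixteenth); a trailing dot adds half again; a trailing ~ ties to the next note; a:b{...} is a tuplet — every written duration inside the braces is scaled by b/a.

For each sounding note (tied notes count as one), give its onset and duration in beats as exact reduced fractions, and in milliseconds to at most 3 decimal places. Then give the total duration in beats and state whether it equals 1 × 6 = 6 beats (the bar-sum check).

1) 0.0ms=0b +345.158ms=6/7b
2) 345.158ms=6/7b +345.158ms=6/7b
3) 690.316ms=12/7b +345.158ms=6/7b
4) 1035.475ms=18/7b +345.158ms=6/7b
5) 1380.633ms=24/7b +690.316ms=12/7b
6) 2070.949ms=36/7b +345.158ms=6/7b
Σ=6b of 6 (149bpm 6/8) — PASS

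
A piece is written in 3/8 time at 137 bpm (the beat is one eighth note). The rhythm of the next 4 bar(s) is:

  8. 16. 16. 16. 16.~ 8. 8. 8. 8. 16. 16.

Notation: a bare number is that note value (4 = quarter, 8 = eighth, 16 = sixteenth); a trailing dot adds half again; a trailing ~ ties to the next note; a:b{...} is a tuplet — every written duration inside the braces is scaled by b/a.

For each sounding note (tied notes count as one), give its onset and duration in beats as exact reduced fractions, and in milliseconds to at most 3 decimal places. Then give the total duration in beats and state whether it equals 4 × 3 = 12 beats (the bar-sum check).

1) 0.0ms=0b +656.934ms=3/2b
2) 656.934ms=3/2b +328.467ms=3/4b
3) 985.401ms=9/4b +328.467ms=3/4b
4) 1313.869ms=3b +328.467ms=3/4b
5) 1642.336ms=15/4b +985.401ms=9/4b
6) 2627.737ms=6b +656.934ms=3/2b
7) 3284.672ms=15/2b +656.934ms=3/2b
8) 3941.606ms=9b +656.934ms=3/2b
9) 4598.54ms=21/2b +328.467ms=3/4b
10) 4927.007ms=45/4b +328.467ms=3/4b
Σ=12b of 12 (137bpm 3/8) — PASS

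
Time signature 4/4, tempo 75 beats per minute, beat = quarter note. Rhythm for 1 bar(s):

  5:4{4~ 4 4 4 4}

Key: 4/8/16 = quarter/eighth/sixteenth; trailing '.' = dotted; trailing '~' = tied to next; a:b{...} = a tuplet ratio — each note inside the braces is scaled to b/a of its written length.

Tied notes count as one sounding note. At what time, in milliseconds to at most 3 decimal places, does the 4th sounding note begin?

1. 0.0ms @ 0 + 1280.0ms (8/5)
2. 1280.0ms @ 8/5 + 640.0ms (4/5)
3. 1920.0ms @ 12/5 + 640.0ms (4/5)
4. 2560.0ms @ 16/5 + 640.0ms (4/5)

note 4 onset = 16/5b = 2560.0ms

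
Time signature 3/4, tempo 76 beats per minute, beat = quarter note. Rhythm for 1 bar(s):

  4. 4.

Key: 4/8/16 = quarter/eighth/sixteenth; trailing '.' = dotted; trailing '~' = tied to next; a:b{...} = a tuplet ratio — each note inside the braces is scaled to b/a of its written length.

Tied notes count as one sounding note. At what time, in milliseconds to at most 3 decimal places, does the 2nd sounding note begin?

1. 0.0ms @ 0 + 1184.211ms (3/2)
2. 1184.211ms @ 3/2 + 1184.211ms (3/2)

note 2 onset = 3/2b = 1184.211ms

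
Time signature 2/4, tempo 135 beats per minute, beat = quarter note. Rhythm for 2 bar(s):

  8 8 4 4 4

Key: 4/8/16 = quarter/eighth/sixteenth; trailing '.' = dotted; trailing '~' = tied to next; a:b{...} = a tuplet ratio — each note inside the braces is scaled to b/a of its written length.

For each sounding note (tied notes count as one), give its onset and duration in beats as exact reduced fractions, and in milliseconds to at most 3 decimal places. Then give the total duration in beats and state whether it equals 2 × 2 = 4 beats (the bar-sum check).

1) 0.0ms=0b +222.222ms=1/2b
2) 222.222ms=1/2b +222.222ms=1/2b
3) 444.444ms=1b +444.444ms=1b
4) 888.889ms=2b +444.444ms=1b
5) 1333.333ms=3b +444.444ms=1b
Σ=4b of 4 (135bpm 2/4) — PASS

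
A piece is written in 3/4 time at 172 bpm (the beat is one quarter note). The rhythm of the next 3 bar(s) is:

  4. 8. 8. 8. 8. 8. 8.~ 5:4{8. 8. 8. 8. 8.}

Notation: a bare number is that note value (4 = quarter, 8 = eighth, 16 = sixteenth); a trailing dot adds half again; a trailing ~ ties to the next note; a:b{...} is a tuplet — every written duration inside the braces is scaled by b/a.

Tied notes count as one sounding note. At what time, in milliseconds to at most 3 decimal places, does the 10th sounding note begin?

note 10 onset = 39/5b = 2720.93ms

1. 0.0ms @ 0 + 523.256ms (3/2)
2. 523.256ms @ 3/2 + 261.628ms (3/4)
3. 784.884ms @ 9/4 + 261.628ms (3/4)
4. 1046.512ms @ 3 + 261.628ms (3/4)
5. 1308.14ms @ 15/4 + 261.628ms (3/4)
6. 1569.767ms @ 9/2 + 261.628ms (3/4)
7. 1831.395ms @ 21/4 + 470.93ms (27/20)
8. 2302.326ms @ 33/5 + 209.302ms (3/5)
9. 2511.628ms @ 36/5 + 209.302ms (3/5)
10. 2720.93ms @ 39/5 + 209.302ms (3/5)
11. 2930.233ms @ 42/5 + 209.302ms (3/5)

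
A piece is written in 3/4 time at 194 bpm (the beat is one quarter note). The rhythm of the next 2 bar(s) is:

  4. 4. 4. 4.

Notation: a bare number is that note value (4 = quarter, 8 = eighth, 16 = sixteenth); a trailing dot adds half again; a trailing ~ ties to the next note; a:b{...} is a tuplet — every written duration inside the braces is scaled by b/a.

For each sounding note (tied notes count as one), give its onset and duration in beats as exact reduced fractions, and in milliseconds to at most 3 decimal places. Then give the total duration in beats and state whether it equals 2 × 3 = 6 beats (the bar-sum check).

1) 0.0ms=0b +463.918ms=3/2b
2) 463.918ms=3/2b +463.918ms=3/2b
3) 927.835ms=3b +463.918ms=3/2b
4) 1391.753ms=9/2b +463.918ms=3/2b
Σ=6b of 6 (194bpm 3/4) — PASS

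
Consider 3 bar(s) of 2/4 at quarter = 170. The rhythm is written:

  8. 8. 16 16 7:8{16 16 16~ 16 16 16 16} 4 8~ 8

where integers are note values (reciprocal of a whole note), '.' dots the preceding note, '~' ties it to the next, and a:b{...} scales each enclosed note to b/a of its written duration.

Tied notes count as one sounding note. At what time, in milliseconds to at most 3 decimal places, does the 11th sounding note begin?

1. 0.0ms @ 0 + 264.706ms (3/4)
2. 264.706ms @ 3/4 + 264.706ms (3/4)
3. 529.412ms @ 3/2 + 88.235ms (1/4)
4. 617.647ms @ 7/4 + 88.235ms (1/4)
5. 705.882ms @ 2 + 100.84ms (2/7)
6. 806.723ms @ 16/7 + 100.84ms (2/7)
7. 907.563ms @ 18/7 + 201.681ms (4/7)
8. 1109.244ms @ 22/7 + 100.84ms (2/7)
9. 1210.084ms @ 24/7 + 100.84ms (2/7)
10. 1310.924ms @ 26/7 + 100.84ms (2/7)
11. 1411.765ms @ 4 + 352.941ms (1)
12. 1764.706ms @ 5 + 352.941ms (1)

note 11 onset = 4b = 1411.765ms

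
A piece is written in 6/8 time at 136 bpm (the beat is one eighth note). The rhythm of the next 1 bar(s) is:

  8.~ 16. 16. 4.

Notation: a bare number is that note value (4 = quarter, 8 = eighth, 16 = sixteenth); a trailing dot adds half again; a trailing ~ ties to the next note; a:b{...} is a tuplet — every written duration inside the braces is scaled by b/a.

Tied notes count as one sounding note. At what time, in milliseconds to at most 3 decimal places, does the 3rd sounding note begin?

note 3 onset = 3b = 1323.529ms

1. 0.0ms @ 0 + 992.647ms (9/4)
2. 992.647ms @ 9/4 + 330.882ms (3/4)
3. 1323.529ms @ 3 + 1323.529ms (3)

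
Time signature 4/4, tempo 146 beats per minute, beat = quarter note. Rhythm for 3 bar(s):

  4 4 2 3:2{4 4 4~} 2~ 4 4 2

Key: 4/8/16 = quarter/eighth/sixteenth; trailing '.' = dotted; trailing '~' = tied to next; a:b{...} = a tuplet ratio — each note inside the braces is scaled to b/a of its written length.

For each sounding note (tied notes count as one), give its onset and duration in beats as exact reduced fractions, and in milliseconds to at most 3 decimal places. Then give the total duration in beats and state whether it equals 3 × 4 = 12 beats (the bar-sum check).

1) 0.0ms=0b +410.959ms=1b
2) 410.959ms=1b +410.959ms=1b
3) 821.918ms=2b +821.918ms=2b
4) 1643.836ms=4b +273.973ms=2/3b
5) 1917.808ms=14/3b +273.973ms=2/3b
6) 2191.781ms=16/3b +1506.849ms=11/3b
7) 3698.63ms=9b +410.959ms=1b
8) 4109.589ms=10b +821.918ms=2b
Σ=12b of 12 (146bpm 4/4) — PASS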